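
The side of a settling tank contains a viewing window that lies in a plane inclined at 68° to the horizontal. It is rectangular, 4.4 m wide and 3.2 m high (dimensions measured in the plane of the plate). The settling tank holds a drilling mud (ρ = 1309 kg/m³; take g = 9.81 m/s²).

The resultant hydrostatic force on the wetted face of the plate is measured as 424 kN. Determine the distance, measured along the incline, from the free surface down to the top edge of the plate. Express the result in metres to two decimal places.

γ = ρg = 1309 × 9.81 / 1000 = 12.84129 kN/m³.
A = 4.4 × 3.2 = 14.08 m².
From F = γ·h_c·A, the centroid depth is h_c = 424/(12.84129 × 14.08) = 2.34506 m.
Let θ = 68° be the plate's angle to the horizontal; measure y along the incline from where the plane meets the free surface. Vertical depth h = y·sinθ with sinθ = 0.927184.
Along the incline, y_c = h_c/sinθ = 2.34506/0.927184 = 2.52923 m.
The centroid lies 3.2/2 = 1.6 m below the top edge, so the top edge sits at y_top = 2.52923 − 1.6 = 0.92923 m along the incline.

y_top ≈ 0.93 m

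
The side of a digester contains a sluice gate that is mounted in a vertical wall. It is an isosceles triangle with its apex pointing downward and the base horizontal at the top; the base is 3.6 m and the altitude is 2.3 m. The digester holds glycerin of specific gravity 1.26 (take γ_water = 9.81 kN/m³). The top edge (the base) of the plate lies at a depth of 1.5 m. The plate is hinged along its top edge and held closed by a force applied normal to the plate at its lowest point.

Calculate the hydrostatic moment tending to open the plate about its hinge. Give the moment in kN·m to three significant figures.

M ≈ 104 kN·m

γ = 1.26 × 9.81 = 12.3606 kN/m³.
With the apex down, the centroid sits h/3 = 2.3/3 = 0.766667 m below the base (the top edge), so the centroid depth is h_c = 1.5 + 0.766667 = 2.26667 m.
A = ½ × 3.6 × 2.3 = 4.14 m².
Resultant F = γ·h_c·A = 12.3606 × 2.26667 × 4.14 = 115.992 kN.
I_c = b·h³/36 = 3.6 × 2.3³/36 = 1.2167 m⁴.
Centre of pressure: y_p = y_c + I_c/(y_c·A) = 2.26667 + 1.2167/(2.26667 × 4.14) = 2.26667 + 0.129657 = 2.39633 m along the plane.
The resultant acts 0.766667 + 0.129657 = 0.896324 m (along the plate) below the hinge at the top edge, so the moment about the hinge is M = F × 0.896324 = 115.992 × 0.896324 = 103.966 kN·m.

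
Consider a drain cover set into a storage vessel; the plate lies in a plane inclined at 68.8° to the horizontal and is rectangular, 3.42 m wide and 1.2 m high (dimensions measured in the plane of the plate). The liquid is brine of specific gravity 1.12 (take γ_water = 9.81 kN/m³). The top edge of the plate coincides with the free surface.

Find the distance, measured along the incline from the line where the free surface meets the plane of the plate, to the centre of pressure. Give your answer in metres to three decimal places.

γ = 1.12 × 9.81 = 10.9872 kN/m³.
Let θ = 68.8° be the plate's angle to the horizontal; measure y along the incline from where the plane meets the free surface. Vertical depth h = y·sinθ with sinθ = 0.932324.
The centroid lies 1.2/2 = 0.6 m below the top edge, so y_c = 0.6 m and h_c = 0.6 × 0.932324 = 0.559394 m.
A = 3.42 × 1.2 = 4.104 m².
Resultant F = γ·h_c·A = 10.9872 × 0.559394 × 4.104 = 25.2239 kN.
I_c = b·h³/12 = 3.42 × 1.2³/12 = 0.49248 m⁴.
Centre of pressure: y_p = y_c + I_c/(y_c·A) = 0.6 + 0.49248/(0.6 × 4.104) = 0.6 + 0.2 = 0.8 m along the plane.

y_p = 0.800 m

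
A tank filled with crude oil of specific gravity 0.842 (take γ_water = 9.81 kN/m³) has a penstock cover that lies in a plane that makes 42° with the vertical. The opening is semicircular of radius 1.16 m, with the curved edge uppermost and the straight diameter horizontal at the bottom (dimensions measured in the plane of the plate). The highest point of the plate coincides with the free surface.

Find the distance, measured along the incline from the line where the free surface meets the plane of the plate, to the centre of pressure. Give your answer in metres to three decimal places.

γ = 0.842 × 9.81 = 8.26002 kN/m³.
The plate makes 42° with the vertical, i.e. θ = 90° − 42° = 48° to the horizontal. Measuring y along the incline from the free-surface line, vertical depth h = y·sinθ with sinθ = 0.743145.
The centroid lies 4r/(3π) = 0.492319 m above the diameter, so r − 4r/(3π) = 1.16 − 0.492319 = 0.667681 m below the topmost point, so y_c = 0.667681 m and h_c = 0.667681 × 0.743145 = 0.496184 m.
A = πr²/2 = π × 1.16²/2 = 2.11366 m².
Resultant F = γ·h_c·A = 8.26002 × 0.496184 × 2.11366 = 8.66281 kN.
I_c = (π/8 − 8/(9π))·r⁴ = 0.109757 × 1.16⁴ = 0.19873 m⁴.
Centre of pressure: y_p = y_c + I_c/(y_c·A) = 0.667681 + 0.19873/(0.667681 × 2.11366) = 0.667681 + 0.140818 = 0.808499 m along the plane.

y_p = 0.808 m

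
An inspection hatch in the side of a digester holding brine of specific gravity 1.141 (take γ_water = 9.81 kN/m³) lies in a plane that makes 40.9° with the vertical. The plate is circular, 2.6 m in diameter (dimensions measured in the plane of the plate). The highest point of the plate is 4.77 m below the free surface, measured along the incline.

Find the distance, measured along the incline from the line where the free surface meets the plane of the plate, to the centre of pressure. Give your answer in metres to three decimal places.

y_p = 6.140 m

γ = 1.141 × 9.81 = 11.19321 kN/m³.
The plate makes 40.9° with the vertical, i.e. θ = 90° − 40.9° = 49.1° to the horizontal. Measuring y along the incline from the free-surface line, vertical depth h = y·sinθ with sinθ = 0.755853.
The centroid is at the centre, 1.3 m below the top of the plate, so y_c = 4.77 + 1.3 = 6.07 m and h_c = 6.07 × 0.755853 = 4.58803 m.
A = π(1.3)² = 5.30929 m².
Resultant F = γ·h_c·A = 11.19321 × 4.58803 × 5.30929 = 272.657 kN.
I_c = πr⁴/4 = π × 1.3⁴/4 = 2.24318 m⁴.
Centre of pressure: y_p = y_c + I_c/(y_c·A) = 6.07 + 2.24318/(6.07 × 5.30929) = 6.07 + 0.0696048 = 6.1396 m along the plane.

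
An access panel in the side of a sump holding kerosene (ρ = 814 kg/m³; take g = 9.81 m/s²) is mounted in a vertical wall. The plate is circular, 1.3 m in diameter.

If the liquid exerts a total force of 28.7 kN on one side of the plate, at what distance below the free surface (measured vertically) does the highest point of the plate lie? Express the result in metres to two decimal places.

γ = ρg = 814 × 9.81 / 1000 = 7.98534 kN/m³.
A = π(0.65)² = 1.32732 m².
From F = γ·h_c·A, the centroid depth is h_c = 28.7/(7.98534 × 1.32732) = 2.70778 m.
The centroid is at the centre, 0.65 m below the top of the plate, so the highest point sits at h_top = 2.70778 − 0.65 = 2.05778 m below the surface.

d_top ≈ 2.06 m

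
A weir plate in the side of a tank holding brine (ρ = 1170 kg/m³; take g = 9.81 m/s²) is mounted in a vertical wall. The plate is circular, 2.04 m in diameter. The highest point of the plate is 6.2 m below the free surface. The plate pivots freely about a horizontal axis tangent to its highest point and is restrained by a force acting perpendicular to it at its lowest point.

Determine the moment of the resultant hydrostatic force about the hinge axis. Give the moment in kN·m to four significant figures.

M ≈ 286.0 kN·m

γ = ρg = 1170 × 9.81 / 1000 = 11.4777 kN/m³.
The centroid is at the centre, 1.02 m below the top of the plate, so the centroid depth is h_c = 6.2 + 1.02 = 7.22 m.
A = π(1.02)² = 3.26851 m².
Resultant F = γ·h_c·A = 11.4777 × 7.22 × 3.26851 = 270.858 kN.
I_c = πr⁴/4 = π × 1.02⁴/4 = 0.85014 m⁴.
Centre of pressure: y_p = y_c + I_c/(y_c·A) = 7.22 + 0.85014/(7.22 × 3.26851) = 7.22 + 0.036025 = 7.25603 m along the plane.
The resultant acts 1.02 + 0.036025 = 1.05602 m (along the plate) below the hinge at the top edge, so the moment about the hinge is M = F × 1.05602 = 270.858 × 1.05602 = 286.031 kN·m.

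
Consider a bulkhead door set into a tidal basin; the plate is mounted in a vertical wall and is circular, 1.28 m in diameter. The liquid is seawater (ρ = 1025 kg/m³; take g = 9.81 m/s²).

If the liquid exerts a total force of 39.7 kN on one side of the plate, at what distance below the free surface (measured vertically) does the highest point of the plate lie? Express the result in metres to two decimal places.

γ = ρg = 1025 × 9.81 / 1000 = 10.05525 kN/m³.
A = π(0.64)² = 1.2868 m².
From F = γ·h_c·A, the centroid depth is h_c = 39.7/(10.05525 × 1.2868) = 3.06822 m.
The centroid is at the centre, 0.64 m below the top of the plate, so the highest point sits at h_top = 3.06822 − 0.64 = 2.42822 m below the surface.

d_top ≈ 2.43 m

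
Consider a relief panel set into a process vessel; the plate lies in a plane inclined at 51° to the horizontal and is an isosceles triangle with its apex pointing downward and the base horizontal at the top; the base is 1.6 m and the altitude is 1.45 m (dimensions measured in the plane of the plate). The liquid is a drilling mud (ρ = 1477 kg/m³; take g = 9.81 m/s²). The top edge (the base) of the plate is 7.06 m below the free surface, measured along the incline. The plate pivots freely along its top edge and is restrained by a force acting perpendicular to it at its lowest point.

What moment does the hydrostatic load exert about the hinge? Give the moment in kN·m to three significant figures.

γ = ρg = 1477 × 9.81 / 1000 = 14.48937 kN/m³.
Let θ = 51° be the plate's angle to the horizontal; measure y along the incline from where the plane meets the free surface. Vertical depth h = y·sinθ with sinθ = 0.777146.
With the apex down, the centroid sits h/3 = 1.45/3 = 0.483333 m below the base (the top edge), so y_c = 7.06 + 0.483333 = 7.54333 m and h_c = 7.54333 × 0.777146 = 5.86227 m.
A = ½ × 1.6 × 1.45 = 1.16 m².
Resultant F = γ·h_c·A = 14.48937 × 5.86227 × 1.16 = 98.5311 kN.
I_c = b·h³/36 = 1.6 × 1.45³/36 = 0.135494 m⁴.
Centre of pressure: y_p = y_c + I_c/(y_c·A) = 7.54333 + 0.135494/(7.54333 × 1.16) = 7.54333 + 0.0154846 = 7.55881 m along the plane.
The resultant acts 0.483333 + 0.0154846 = 0.498818 m (along the plate) below the hinge at the top edge, so the moment about the hinge is M = F × 0.498818 = 98.5311 × 0.498818 = 49.1491 kN·m.

M ≈ 49.1 kN·m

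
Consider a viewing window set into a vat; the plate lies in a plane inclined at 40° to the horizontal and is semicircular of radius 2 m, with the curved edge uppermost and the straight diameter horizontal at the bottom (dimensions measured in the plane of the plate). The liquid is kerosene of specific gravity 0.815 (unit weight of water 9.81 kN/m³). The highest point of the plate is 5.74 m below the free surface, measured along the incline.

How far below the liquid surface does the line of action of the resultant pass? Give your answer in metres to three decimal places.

γ = 0.815 × 9.81 = 7.99515 kN/m³.
Let θ = 40° be the plate's angle to the horizontal; measure y along the incline from where the plane meets the free surface. Vertical depth h = y·sinθ with sinθ = 0.642788.
The centroid lies 4r/(3π) = 0.848826 m above the diameter, so r − 4r/(3π) = 2 − 0.848826 = 1.15117 m below the topmost point, so y_c = 5.74 + 1.15117 = 6.89117 m and h_c = 6.89117 × 0.642788 = 4.42956 m.
A = πr²/2 = π × 2²/2 = 6.28319 m².
Resultant F = γ·h_c·A = 7.99515 × 4.42956 × 6.28319 = 222.519 kN.
I_c = (π/8 − 8/(9π))·r⁴ = 0.109757 × 2⁴ = 1.75611 m⁴.
Centre of pressure: y_p = y_c + I_c/(y_c·A) = 6.89117 + 1.75611/(6.89117 × 6.28319) = 6.89117 + 0.0405582 = 6.93173 m along the plane.
Vertically, h_p = y_p·sinθ = 6.93173 × 0.642788 = 4.45563 m.

h_p = 4.456 m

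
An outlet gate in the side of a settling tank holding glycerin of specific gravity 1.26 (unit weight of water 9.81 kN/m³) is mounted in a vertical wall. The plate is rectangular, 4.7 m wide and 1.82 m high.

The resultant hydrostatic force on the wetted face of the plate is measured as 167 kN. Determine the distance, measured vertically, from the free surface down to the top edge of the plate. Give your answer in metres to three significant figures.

d_top ≈ 0.669 m

γ = 1.26 × 9.81 = 12.3606 kN/m³.
A = 4.7 × 1.82 = 8.554 m².
From F = γ·h_c·A, the centroid depth is h_c = 167/(12.3606 × 8.554) = 1.57946 m.
The centroid lies 1.82/2 = 0.91 m below the top edge, so the top edge sits at h_top = 1.57946 − 0.91 = 0.66946 m below the surface.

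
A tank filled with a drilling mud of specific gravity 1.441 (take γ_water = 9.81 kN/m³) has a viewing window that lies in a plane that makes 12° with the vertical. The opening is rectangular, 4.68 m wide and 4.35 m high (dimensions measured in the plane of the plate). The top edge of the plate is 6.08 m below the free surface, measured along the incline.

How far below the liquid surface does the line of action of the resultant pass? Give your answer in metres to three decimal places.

γ = 1.441 × 9.81 = 14.13621 kN/m³.
The plate makes 12° with the vertical, i.e. θ = 90° − 12° = 78° to the horizontal. Measuring y along the incline from the free-surface line, vertical depth h = y·sinθ with sinθ = 0.978148.
The centroid lies 4.35/2 = 2.175 m below the top edge, so y_c = 6.08 + 2.175 = 8.255 m and h_c = 8.255 × 0.978148 = 8.07461 m.
A = 4.68 × 4.35 = 20.358 m².
Resultant F = γ·h_c·A = 14.13621 × 8.07461 × 20.358 = 2323.75 kN.
I_c = b·h³/12 = 4.68 × 4.35³/12 = 32.102 m⁴.
Centre of pressure: y_p = y_c + I_c/(y_c·A) = 8.255 + 32.102/(8.255 × 20.358) = 8.255 + 0.19102 = 8.44602 m along the plane.
Vertically, h_p = y_p·sinθ = 8.44602 × 0.978148 = 8.26146 m.

h_p = 8.261 m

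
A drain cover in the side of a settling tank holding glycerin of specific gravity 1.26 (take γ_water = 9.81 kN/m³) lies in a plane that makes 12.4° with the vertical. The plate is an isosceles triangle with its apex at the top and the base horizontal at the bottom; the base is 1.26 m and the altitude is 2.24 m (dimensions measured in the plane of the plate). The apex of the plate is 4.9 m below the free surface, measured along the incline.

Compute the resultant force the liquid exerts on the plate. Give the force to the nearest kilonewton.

γ = 1.26 × 9.81 = 12.3606 kN/m³.
The plate makes 12.4° with the vertical, i.e. θ = 90° − 12.4° = 77.6° to the horizontal. Measuring y along the incline from the free-surface line, vertical depth h = y·sinθ with sinθ = 0.976672.
With the apex up, the centroid sits 2h/3 = 2 × 2.24/3 = 1.49333 m below the apex, so y_c = 4.9 + 1.49333 = 6.39333 m and h_c = 6.39333 × 0.976672 = 6.24419 m.
A = ½ × 1.26 × 2.24 = 1.4112 m².
Resultant F = γ·h_c·A = 12.3606 × 6.24419 × 1.4112 = 108.919 kN.

F ≈ 109 kN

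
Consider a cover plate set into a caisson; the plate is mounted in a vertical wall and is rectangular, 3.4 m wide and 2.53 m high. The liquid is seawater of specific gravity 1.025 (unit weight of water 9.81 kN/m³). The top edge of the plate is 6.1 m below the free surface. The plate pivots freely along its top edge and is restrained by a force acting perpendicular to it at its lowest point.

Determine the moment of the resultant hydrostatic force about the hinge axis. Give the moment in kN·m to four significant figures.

M ≈ 852.0 kN·m

γ = 1.025 × 9.81 = 10.05525 kN/m³.
The centroid lies 2.53/2 = 1.265 m below the top edge, so the centroid depth is h_c = 6.1 + 1.265 = 7.365 m.
A = 3.4 × 2.53 = 8.602 m².
Resultant F = γ·h_c·A = 10.05525 × 7.365 × 8.602 = 637.038 kN.
I_c = b·h³/12 = 3.4 × 2.53³/12 = 4.58838 m⁴.
Centre of pressure: y_p = y_c + I_c/(y_c·A) = 7.365 + 4.58838/(7.365 × 8.602) = 7.365 + 0.0724248 = 7.43742 m along the plane.
The resultant acts 1.265 + 0.0724248 = 1.33742 m (along the plate) below the hinge at the top edge, so the moment about the hinge is M = F × 1.33742 = 637.038 × 1.33742 = 851.987 kN·m.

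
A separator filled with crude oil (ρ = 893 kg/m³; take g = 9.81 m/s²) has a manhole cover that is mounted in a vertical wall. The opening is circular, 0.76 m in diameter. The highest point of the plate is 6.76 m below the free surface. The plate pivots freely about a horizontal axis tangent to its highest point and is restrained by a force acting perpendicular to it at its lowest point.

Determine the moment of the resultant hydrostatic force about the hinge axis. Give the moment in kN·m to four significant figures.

γ = ρg = 893 × 9.81 / 1000 = 8.76033 kN/m³.
The centroid is at the centre, 0.38 m below the top of the plate, so the centroid depth is h_c = 6.76 + 0.38 = 7.14 m.
A = π(0.38)² = 0.453646 m².
Resultant F = γ·h_c·A = 8.76033 × 7.14 × 0.453646 = 28.375 kN.
I_c = πr⁴/4 = π × 0.38⁴/4 = 0.0163766 m⁴.
Centre of pressure: y_p = y_c + I_c/(y_c·A) = 7.14 + 0.0163766/(7.14 × 0.453646) = 7.14 + 0.00505602 = 7.14506 m along the plane.
The resultant acts 0.38 + 0.00505602 = 0.385056 m (along the plate) below the hinge at the top edge, so the moment about the hinge is M = F × 0.385056 = 28.375 × 0.385056 = 10.926 kN·m.

M ≈ 10.93 kN·m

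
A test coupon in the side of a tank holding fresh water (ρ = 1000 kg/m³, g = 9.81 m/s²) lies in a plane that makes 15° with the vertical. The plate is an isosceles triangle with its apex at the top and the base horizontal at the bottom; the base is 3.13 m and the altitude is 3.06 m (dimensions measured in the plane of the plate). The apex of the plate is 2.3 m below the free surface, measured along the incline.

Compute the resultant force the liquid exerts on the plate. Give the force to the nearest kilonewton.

γ = ρg = 1000 × 9.81 = 9810 N/m³ = 9.81 kN/m³.
The plate makes 15° with the vertical, i.e. θ = 90° − 15° = 75° to the horizontal. Measuring y along the incline from the free-surface line, vertical depth h = y·sinθ with sinθ = 0.965926.
With the apex up, the centroid sits 2h/3 = 2 × 3.06/3 = 2.04 m below the apex, so y_c = 2.3 + 2.04 = 4.34 m and h_c = 4.34 × 0.965926 = 4.19212 m.
A = ½ × 3.13 × 3.06 = 4.7889 m².
Resultant F = γ·h_c·A = 9.81 × 4.19212 × 4.7889 = 196.942 kN.

F ≈ 197 kN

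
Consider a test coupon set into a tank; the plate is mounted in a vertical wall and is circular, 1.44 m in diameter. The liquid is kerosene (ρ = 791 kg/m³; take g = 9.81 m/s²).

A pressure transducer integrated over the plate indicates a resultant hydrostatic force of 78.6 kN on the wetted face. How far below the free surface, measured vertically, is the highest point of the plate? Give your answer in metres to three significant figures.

d_top ≈ 5.50 m

γ = ρg = 791 × 9.81 / 1000 = 7.75971 kN/m³.
A = π(0.72)² = 1.6286 m².
From F = γ·h_c·A, the centroid depth is h_c = 78.6/(7.75971 × 1.6286) = 6.2196 m.
The centroid is at the centre, 0.72 m below the top of the plate, so the highest point sits at h_top = 6.2196 − 0.72 = 5.4996 m below the surface.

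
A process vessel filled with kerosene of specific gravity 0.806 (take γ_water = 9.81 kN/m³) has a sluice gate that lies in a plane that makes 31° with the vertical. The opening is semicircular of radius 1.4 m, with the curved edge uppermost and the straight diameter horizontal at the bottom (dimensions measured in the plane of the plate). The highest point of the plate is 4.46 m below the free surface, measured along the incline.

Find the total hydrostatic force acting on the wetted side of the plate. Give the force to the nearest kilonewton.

γ = 0.806 × 9.81 = 7.90686 kN/m³.
The plate makes 31° with the vertical, i.e. θ = 90° − 31° = 59° to the horizontal. Measuring y along the incline from the free-surface line, vertical depth h = y·sinθ with sinθ = 0.857167.
The centroid lies 4r/(3π) = 0.594178 m above the diameter, so r − 4r/(3π) = 1.4 − 0.594178 = 0.805822 m below the topmost point, so y_c = 4.46 + 0.805822 = 5.26582 m and h_c = 5.26582 × 0.857167 = 4.51369 m.
A = πr²/2 = π × 1.4²/2 = 3.07876 m².
Resultant F = γ·h_c·A = 7.90686 × 4.51369 × 3.07876 = 109.878 kN.

F ≈ 110 kN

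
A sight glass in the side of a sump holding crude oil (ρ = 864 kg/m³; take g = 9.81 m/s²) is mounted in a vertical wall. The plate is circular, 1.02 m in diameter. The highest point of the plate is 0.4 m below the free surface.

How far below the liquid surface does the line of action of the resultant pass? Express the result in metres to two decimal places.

h_p = 0.98 m

γ = ρg = 864 × 9.81 / 1000 = 8.47584 kN/m³.
The centroid is at the centre, 0.51 m below the top of the plate, so the centroid depth is h_c = 0.4 + 0.51 = 0.91 m.
A = π(0.51)² = 0.817128 m².
Resultant F = γ·h_c·A = 8.47584 × 0.91 × 0.817128 = 6.30252 kN.
I_c = πr⁴/4 = π × 0.51⁴/4 = 0.0531338 m⁴.
Centre of pressure: y_p = y_c + I_c/(y_c·A) = 0.91 + 0.0531338/(0.91 × 0.817128) = 0.91 + 0.0714561 = 0.981456 m along the plane.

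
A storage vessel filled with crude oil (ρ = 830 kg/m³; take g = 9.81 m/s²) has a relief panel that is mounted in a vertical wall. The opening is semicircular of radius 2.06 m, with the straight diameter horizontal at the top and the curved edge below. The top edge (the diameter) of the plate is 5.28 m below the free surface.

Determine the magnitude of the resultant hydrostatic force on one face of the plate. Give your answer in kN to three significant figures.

F ≈ 334 kN

γ = ρg = 830 × 9.81 / 1000 = 8.1423 kN/m³.
The centroid of a semicircle lies 4r/(3π) = 0.874291 m from the diameter, here below the top edge, so the centroid depth is h_c = 5.28 + 0.874291 = 6.15429 m.
A = πr²/2 = π × 2.06²/2 = 6.66583 m².
Resultant F = γ·h_c·A = 8.1423 × 6.15429 × 6.66583 = 334.025 kN.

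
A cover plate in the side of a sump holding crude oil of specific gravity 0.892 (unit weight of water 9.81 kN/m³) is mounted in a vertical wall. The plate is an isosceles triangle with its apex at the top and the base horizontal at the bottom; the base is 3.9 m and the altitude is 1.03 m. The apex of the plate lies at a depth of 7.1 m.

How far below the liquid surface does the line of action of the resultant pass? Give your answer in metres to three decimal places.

h_p = 7.794 m

γ = 0.892 × 9.81 = 8.75052 kN/m³.
With the apex up, the centroid sits 2h/3 = 2 × 1.03/3 = 0.686667 m below the apex, so the centroid depth is h_c = 7.1 + 0.686667 = 7.78667 m.
A = ½ × 3.9 × 1.03 = 2.0085 m².
Resultant F = γ·h_c·A = 8.75052 × 7.78667 × 2.0085 = 136.854 kN.
I_c = b·h³/36 = 3.9 × 1.03³/36 = 0.118379 m⁴.
Centre of pressure: y_p = y_c + I_c/(y_c·A) = 7.78667 + 0.118379/(7.78667 × 2.0085) = 7.78667 + 0.00756922 = 7.79424 m along the plane.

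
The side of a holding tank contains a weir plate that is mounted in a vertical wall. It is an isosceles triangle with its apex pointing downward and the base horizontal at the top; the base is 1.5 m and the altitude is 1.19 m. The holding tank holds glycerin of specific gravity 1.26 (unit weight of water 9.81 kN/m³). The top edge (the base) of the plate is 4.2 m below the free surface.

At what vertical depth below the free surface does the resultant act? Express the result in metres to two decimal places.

h_p = 4.61 m

γ = 1.26 × 9.81 = 12.3606 kN/m³.
With the apex down, the centroid sits h/3 = 1.19/3 = 0.396667 m below the base (the top edge), so the centroid depth is h_c = 4.2 + 0.396667 = 4.59667 m.
A = ½ × 1.5 × 1.19 = 0.8925 m².
Resultant F = γ·h_c·A = 12.3606 × 4.59667 × 0.8925 = 50.7097 kN.
I_c = b·h³/36 = 1.5 × 1.19³/36 = 0.070215 m⁴.
Centre of pressure: y_p = y_c + I_c/(y_c·A) = 4.59667 + 0.070215/(4.59667 × 0.8925) = 4.59667 + 0.0171151 = 4.61379 m along the plane.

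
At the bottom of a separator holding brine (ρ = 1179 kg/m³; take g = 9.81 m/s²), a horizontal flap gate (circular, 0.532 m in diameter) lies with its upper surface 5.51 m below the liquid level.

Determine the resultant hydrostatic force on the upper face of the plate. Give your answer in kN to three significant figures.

γ = ρg = 1179 × 9.81 / 1000 = 11.56599 kN/m³.
The plate is horizontal, so pressure is uniform at p = γ·h = 11.56599 × 5.51 = 63.7286 kN/m².
A = π(0.266)² = 0.222287 m².
F = p·A = 63.7286 × 0.222287 = 14.166 kN.

F ≈ 14.2 kN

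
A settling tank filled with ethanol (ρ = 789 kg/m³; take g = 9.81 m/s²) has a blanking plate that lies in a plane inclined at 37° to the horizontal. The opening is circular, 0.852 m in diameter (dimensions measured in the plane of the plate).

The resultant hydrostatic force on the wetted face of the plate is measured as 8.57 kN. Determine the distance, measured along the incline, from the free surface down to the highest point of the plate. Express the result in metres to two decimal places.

γ = ρg = 789 × 9.81 / 1000 = 7.74009 kN/m³.
A = π(0.426)² = 0.570124 m².
From F = γ·h_c·A, the centroid depth is h_c = 8.57/(7.74009 × 0.570124) = 1.94207 m.
Let θ = 37° be the plate's angle to the horizontal; measure y along the incline from where the plane meets the free surface. Vertical depth h = y·sinθ with sinθ = 0.601815.
Along the incline, y_c = h_c/sinθ = 1.94207/0.601815 = 3.22702 m.
The centroid is at the centre, 0.426 m below the top of the plate, so the highest point sits at y_top = 3.22702 − 0.426 = 2.80102 m along the incline.

y_top ≈ 2.80 m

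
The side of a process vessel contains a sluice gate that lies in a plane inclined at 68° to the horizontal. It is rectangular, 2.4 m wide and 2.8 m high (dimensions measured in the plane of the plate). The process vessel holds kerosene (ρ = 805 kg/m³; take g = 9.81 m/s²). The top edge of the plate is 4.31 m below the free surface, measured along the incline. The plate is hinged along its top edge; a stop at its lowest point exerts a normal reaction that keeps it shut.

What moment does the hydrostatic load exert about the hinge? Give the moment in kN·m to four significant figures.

M ≈ 425.5 kN·m

γ = ρg = 805 × 9.81 / 1000 = 7.89705 kN/m³.
Let θ = 68° be the plate's angle to the horizontal; measure y along the incline from where the plane meets the free surface. Vertical depth h = y·sinθ with sinθ = 0.927184.
The centroid lies 2.8/2 = 1.4 m below the top edge, so y_c = 4.31 + 1.4 = 5.71 m and h_c = 5.71 × 0.927184 = 5.29422 m.
A = 2.4 × 2.8 = 6.72 m².
Resultant F = γ·h_c·A = 7.89705 × 5.29422 × 6.72 = 280.955 kN.
I_c = b·h³/12 = 2.4 × 2.8³/12 = 4.3904 m⁴.
Centre of pressure: y_p = y_c + I_c/(y_c·A) = 5.71 + 4.3904/(5.71 × 6.72) = 5.71 + 0.114419 = 5.82442 m along the plane.
The resultant acts 1.4 + 0.114419 = 1.51442 m (along the plate) below the hinge at the top edge, so the moment about the hinge is M = F × 1.51442 = 280.955 × 1.51442 = 425.484 kN·m.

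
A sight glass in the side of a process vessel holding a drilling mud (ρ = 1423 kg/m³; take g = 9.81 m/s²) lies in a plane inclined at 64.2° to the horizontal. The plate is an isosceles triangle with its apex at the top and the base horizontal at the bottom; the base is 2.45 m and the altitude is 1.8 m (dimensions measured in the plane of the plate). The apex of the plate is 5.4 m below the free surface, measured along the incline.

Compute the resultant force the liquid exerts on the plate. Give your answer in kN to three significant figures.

F ≈ 183 kN

γ = ρg = 1423 × 9.81 / 1000 = 13.95963 kN/m³.
Let θ = 64.2° be the plate's angle to the horizontal; measure y along the incline from where the plane meets the free surface. Vertical depth h = y·sinθ with sinθ = 0.900319.
With the apex up, the centroid sits 2h/3 = 2 × 1.8/3 = 1.2 m below the apex, so y_c = 5.4 + 1.2 = 6.6 m and h_c = 6.6 × 0.900319 = 5.94211 m.
A = ½ × 2.45 × 1.8 = 2.205 m².
Resultant F = γ·h_c·A = 13.95963 × 5.94211 × 2.205 = 182.904 kN.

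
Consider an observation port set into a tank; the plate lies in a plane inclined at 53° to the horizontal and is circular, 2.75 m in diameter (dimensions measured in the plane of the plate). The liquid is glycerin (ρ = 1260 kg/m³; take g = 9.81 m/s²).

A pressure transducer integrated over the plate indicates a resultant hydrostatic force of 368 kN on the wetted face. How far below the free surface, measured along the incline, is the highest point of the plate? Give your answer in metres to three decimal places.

γ = ρg = 1260 × 9.81 / 1000 = 12.3606 kN/m³.
A = π(1.375)² = 5.93957 m².
From F = γ·h_c·A, the centroid depth is h_c = 368/(12.3606 × 5.93957) = 5.01249 m.
Let θ = 53° be the plate's angle to the horizontal; measure y along the incline from where the plane meets the free surface. Vertical depth h = y·sinθ with sinθ = 0.798636.
Along the incline, y_c = h_c/sinθ = 5.01249/0.798636 = 6.27631 m.
The centroid is at the centre, 1.375 m below the top of the plate, so the highest point sits at y_top = 6.27631 − 1.375 = 4.90131 m along the incline.

y_top ≈ 4.901 m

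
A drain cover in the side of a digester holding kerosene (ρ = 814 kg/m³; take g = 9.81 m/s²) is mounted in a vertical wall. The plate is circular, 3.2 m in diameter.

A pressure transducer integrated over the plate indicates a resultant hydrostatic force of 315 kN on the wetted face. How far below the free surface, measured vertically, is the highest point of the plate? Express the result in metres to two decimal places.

d_top ≈ 3.30 m

γ = ρg = 814 × 9.81 / 1000 = 7.98534 kN/m³.
A = π(1.6)² = 8.04248 m².
From F = γ·h_c·A, the centroid depth is h_c = 315/(7.98534 × 8.04248) = 4.90487 m.
The centroid is at the centre, 1.6 m below the top of the plate, so the highest point sits at h_top = 4.90487 − 1.6 = 3.30487 m below the surface.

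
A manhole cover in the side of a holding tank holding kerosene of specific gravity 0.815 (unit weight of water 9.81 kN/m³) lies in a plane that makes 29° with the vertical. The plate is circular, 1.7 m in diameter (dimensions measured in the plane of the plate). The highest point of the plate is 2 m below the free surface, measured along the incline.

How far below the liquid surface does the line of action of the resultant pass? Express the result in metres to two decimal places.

h_p = 2.55 m

γ = 0.815 × 9.81 = 7.99515 kN/m³.
The plate makes 29° with the vertical, i.e. θ = 90° − 29° = 61° to the horizontal. Measuring y along the incline from the free-surface line, vertical depth h = y·sinθ with sinθ = 0.874620.
The centroid is at the centre, 0.85 m below the top of the plate, so y_c = 2 + 0.85 = 2.85 m and h_c = 2.85 × 0.874620 = 2.49267 m.
A = π(0.85)² = 2.2698 m².
Resultant F = γ·h_c·A = 7.99515 × 2.49267 × 2.2698 = 45.2355 kN.
I_c = πr⁴/4 = π × 0.85⁴/4 = 0.409983 m⁴.
Centre of pressure: y_p = y_c + I_c/(y_c·A) = 2.85 + 0.409983/(2.85 × 2.2698) = 2.85 + 0.0633773 = 2.91338 m along the plane.
Vertically, h_p = y_p·sinθ = 2.91338 × 0.874620 = 2.5481 m.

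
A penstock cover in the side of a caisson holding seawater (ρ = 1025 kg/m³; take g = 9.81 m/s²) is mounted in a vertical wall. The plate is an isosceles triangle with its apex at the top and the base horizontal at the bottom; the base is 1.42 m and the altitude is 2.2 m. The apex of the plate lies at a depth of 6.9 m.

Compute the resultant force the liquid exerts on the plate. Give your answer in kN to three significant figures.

F ≈ 131 kN

γ = ρg = 1025 × 9.81 / 1000 = 10.05525 kN/m³.
With the apex up, the centroid sits 2h/3 = 2 × 2.2/3 = 1.46667 m below the apex, so the centroid depth is h_c = 6.9 + 1.46667 = 8.36667 m.
A = ½ × 1.42 × 2.2 = 1.562 m².
Resultant F = γ·h_c·A = 10.05525 × 8.36667 × 1.562 = 131.409 kN.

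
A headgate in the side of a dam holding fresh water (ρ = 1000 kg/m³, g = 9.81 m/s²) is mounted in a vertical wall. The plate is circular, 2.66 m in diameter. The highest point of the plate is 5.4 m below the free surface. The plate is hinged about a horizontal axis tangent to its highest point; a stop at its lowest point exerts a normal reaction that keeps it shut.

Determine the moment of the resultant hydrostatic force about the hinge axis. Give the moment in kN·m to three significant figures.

γ = ρg = 1000 × 9.81 = 9810 N/m³ = 9.81 kN/m³.
The centroid is at the centre, 1.33 m below the top of the plate, so the centroid depth is h_c = 5.4 + 1.33 = 6.73 m.
A = π(1.33)² = 5.55716 m².
Resultant F = γ·h_c·A = 9.81 × 6.73 × 5.55716 = 366.891 kN.
I_c = πr⁴/4 = π × 1.33⁴/4 = 2.45752 m⁴.
Centre of pressure: y_p = y_c + I_c/(y_c·A) = 6.73 + 2.45752/(6.73 × 5.55716) = 6.73 + 0.0657096 = 6.79571 m along the plane.
The resultant acts 1.33 + 0.0657096 = 1.39571 m (along the plate) below the hinge at the top edge, so the moment about the hinge is M = F × 1.39571 = 366.891 × 1.39571 = 512.073 kN·m.

M ≈ 512 kN·m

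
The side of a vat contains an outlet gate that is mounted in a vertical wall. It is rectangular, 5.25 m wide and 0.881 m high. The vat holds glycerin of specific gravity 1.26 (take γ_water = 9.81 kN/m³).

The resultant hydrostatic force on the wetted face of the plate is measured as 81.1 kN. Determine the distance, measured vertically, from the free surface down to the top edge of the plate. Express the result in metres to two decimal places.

d_top ≈ 0.98 m

γ = 1.26 × 9.81 = 12.3606 kN/m³.
A = 5.25 × 0.881 = 4.62525 m².
From F = γ·h_c·A, the centroid depth is h_c = 81.1/(12.3606 × 4.62525) = 1.41855 m.
The centroid lies 0.881/2 = 0.4405 m below the top edge, so the top edge sits at h_top = 1.41855 − 0.4405 = 0.97805 m below the surface.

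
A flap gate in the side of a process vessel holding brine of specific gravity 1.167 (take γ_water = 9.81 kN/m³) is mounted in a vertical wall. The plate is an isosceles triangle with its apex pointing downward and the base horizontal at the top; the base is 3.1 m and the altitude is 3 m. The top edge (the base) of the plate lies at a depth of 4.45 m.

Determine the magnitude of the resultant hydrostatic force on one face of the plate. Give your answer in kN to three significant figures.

F ≈ 290 kN

γ = 1.167 × 9.81 = 11.44827 kN/m³.
With the apex down, the centroid sits h/3 = 3/3 = 1 m below the base (the top edge), so the centroid depth is h_c = 4.45 + 1 = 5.45 m.
A = ½ × 3.1 × 3 = 4.65 m².
Resultant F = γ·h_c·A = 11.44827 × 5.45 × 4.65 = 290.128 kN.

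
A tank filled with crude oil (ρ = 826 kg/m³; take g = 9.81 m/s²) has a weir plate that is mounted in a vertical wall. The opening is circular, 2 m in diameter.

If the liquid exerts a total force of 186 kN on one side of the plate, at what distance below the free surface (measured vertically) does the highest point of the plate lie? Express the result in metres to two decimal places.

d_top ≈ 6.31 m

γ = ρg = 826 × 9.81 / 1000 = 8.10306 kN/m³.
A = π(1)² = 3.14159 m².
From F = γ·h_c·A, the centroid depth is h_c = 186/(8.10306 × 3.14159) = 7.30658 m.
The centroid is at the centre, 1 m below the top of the plate, so the highest point sits at h_top = 7.30658 − 1 = 6.30658 m below the surface.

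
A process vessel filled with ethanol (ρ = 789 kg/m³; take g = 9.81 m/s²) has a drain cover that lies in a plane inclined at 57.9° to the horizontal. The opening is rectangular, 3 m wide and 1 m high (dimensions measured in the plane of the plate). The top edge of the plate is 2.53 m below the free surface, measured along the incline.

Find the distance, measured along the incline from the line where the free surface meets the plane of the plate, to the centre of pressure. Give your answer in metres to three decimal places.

y_p = 3.058 m

γ = ρg = 789 × 9.81 / 1000 = 7.74009 kN/m³.
Let θ = 57.9° be the plate's angle to the horizontal; measure y along the incline from where the plane meets the free surface. Vertical depth h = y·sinθ with sinθ = 0.847122.
The centroid lies 1/2 = 0.5 m below the top edge, so y_c = 2.53 + 0.5 = 3.03 m and h_c = 3.03 × 0.847122 = 2.56678 m.
A = 3 × 1 = 3 m².
Resultant F = γ·h_c·A = 7.74009 × 2.56678 × 3 = 59.6013 kN.
I_c = b·h³/12 = 3 × 1³/12 = 0.25 m⁴.
Centre of pressure: y_p = y_c + I_c/(y_c·A) = 3.03 + 0.25/(3.03 × 3) = 3.03 + 0.0275028 = 3.0575 m along the plane.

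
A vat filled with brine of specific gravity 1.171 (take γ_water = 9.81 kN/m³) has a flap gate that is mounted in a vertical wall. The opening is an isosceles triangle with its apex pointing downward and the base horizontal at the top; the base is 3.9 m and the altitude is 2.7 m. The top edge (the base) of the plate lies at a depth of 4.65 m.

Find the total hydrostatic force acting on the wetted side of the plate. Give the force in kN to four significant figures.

F ≈ 335.7 kN

γ = 1.171 × 9.81 = 11.48751 kN/m³.
With the apex down, the centroid sits h/3 = 2.7/3 = 0.9 m below the base (the top edge), so the centroid depth is h_c = 4.65 + 0.9 = 5.55 m.
A = ½ × 3.9 × 2.7 = 5.265 m².
Resultant F = γ·h_c·A = 11.48751 × 5.55 × 5.265 = 335.674 kN.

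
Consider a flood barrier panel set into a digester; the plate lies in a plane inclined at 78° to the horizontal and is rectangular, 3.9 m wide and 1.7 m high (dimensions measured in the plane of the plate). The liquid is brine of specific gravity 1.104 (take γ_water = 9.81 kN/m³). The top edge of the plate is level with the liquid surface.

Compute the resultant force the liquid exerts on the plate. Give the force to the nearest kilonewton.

F ≈ 60 kN

γ = 1.104 × 9.81 = 10.83024 kN/m³.
Let θ = 78° be the plate's angle to the horizontal; measure y along the incline from where the plane meets the free surface. Vertical depth h = y·sinθ with sinθ = 0.978148.
The centroid lies 1.7/2 = 0.85 m below the top edge, so y_c = 0.85 m and h_c = 0.85 × 0.978148 = 0.831426 m.
A = 3.9 × 1.7 = 6.63 m².
Resultant F = γ·h_c·A = 10.83024 × 0.831426 × 6.63 = 59.7001 kN.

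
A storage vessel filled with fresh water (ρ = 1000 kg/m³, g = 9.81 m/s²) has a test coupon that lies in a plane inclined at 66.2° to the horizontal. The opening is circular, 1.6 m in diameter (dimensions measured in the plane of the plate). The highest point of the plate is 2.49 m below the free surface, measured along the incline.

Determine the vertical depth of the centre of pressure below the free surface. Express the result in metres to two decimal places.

γ = ρg = 1000 × 9.81 = 9810 N/m³ = 9.81 kN/m³.
Let θ = 66.2° be the plate's angle to the horizontal; measure y along the incline from where the plane meets the free surface. Vertical depth h = y·sinθ with sinθ = 0.914960.
The centroid is at the centre, 0.8 m below the top of the plate, so y_c = 2.49 + 0.8 = 3.29 m and h_c = 3.29 × 0.914960 = 3.01022 m.
A = π(0.8)² = 2.01062 m².
Resultant F = γ·h_c·A = 9.81 × 3.01022 × 2.01062 = 59.3741 kN.
I_c = πr⁴/4 = π × 0.8⁴/4 = 0.321699 m⁴.
Centre of pressure: y_p = y_c + I_c/(y_c·A) = 3.29 + 0.321699/(3.29 × 2.01062) = 3.29 + 0.0486322 = 3.33863 m along the plane.
Vertically, h_p = y_p·sinθ = 3.33863 × 0.914960 = 3.05471 m.

h_p = 3.05 m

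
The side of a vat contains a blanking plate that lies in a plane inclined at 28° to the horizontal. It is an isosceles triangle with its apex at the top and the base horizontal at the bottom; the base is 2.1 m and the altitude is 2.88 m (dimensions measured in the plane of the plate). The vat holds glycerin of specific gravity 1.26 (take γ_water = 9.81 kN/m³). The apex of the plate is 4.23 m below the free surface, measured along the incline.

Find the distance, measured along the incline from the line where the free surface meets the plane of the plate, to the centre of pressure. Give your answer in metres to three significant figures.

γ = 1.26 × 9.81 = 12.3606 kN/m³.
Let θ = 28° be the plate's angle to the horizontal; measure y along the incline from where the plane meets the free surface. Vertical depth h = y·sinθ with sinθ = 0.469472.
With the apex up, the centroid sits 2h/3 = 2 × 2.88/3 = 1.92 m below the apex, so y_c = 4.23 + 1.92 = 6.15 m and h_c = 6.15 × 0.469472 = 2.88725 m.
A = ½ × 2.1 × 2.88 = 3.024 m².
Resultant F = γ·h_c·A = 12.3606 × 2.88725 × 3.024 = 107.921 kN.
I_c = b·h³/36 = 2.1 × 2.88³/36 = 1.39346 m⁴.
Centre of pressure: y_p = y_c + I_c/(y_c·A) = 6.15 + 1.39346/(6.15 × 3.024) = 6.15 + 0.0749269 = 6.22493 m along the plane.

y_p = 6.22 m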